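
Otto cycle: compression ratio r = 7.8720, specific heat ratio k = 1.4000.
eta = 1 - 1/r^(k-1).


r^(k-1) = 2.2826
eta = 1 - 1/2.2826 = 0.5619 = 56.1907%

56.1907%


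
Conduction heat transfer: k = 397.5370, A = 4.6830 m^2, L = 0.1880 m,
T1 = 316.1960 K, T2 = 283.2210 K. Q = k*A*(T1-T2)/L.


dT = 32.9750 K
Q = 397.5370 * 4.6830 * 32.9750 / 0.1880 = 326534.1957 W

326534.1957 W


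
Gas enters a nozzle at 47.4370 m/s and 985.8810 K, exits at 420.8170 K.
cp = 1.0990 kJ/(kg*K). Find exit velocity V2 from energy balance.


dT = 565.0640 K
2*cp*1000*dT = 1242010.6720
V1^2 = 2250.2690
V2 = sqrt(1244260.9410) = 1115.4645 m/s

1115.4645 m/s


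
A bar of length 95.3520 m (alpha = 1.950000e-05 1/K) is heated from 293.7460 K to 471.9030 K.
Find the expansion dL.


dT = 178.1570 K
dL = 1.950000e-05 * 95.3520 * 178.1570 = 0.331259 m
L_final = 95.683259 m

dL = 0.331259 m


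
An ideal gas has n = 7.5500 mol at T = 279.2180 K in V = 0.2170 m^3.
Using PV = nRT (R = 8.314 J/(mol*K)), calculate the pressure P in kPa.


P = nRT/V = 7.5500 * 8.314 * 279.2180 / 0.2170
= 17526.7093 / 0.2170 = 80768.2457 Pa = 80.7682 kPa

80.7682 kPa


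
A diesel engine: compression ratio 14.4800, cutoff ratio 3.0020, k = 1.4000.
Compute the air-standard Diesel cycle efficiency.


r^(k-1) = 2.9128
rc^k = 4.6599
eta = 0.5517 = 55.1701%

55.1701%


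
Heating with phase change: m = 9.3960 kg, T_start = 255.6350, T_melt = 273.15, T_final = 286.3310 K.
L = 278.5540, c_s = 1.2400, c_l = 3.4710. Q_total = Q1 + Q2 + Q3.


Q1 (sensible, solid) = 9.3960 * 1.2400 * 17.5150 = 204.0680 kJ
Q2 (latent) = 9.3960 * 278.5540 = 2617.2934 kJ
Q3 (sensible, liquid) = 9.3960 * 3.4710 * 13.1810 = 429.8788 kJ
Q_total = 3251.2401 kJ

3251.2401 kJ


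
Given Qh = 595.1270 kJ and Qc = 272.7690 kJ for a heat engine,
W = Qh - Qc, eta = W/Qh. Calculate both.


W = 595.1270 - 272.7690 = 322.3580 kJ
eta = 322.3580 / 595.1270 = 0.5417 = 54.1663%

W = 322.3580 kJ, eta = 54.1663%


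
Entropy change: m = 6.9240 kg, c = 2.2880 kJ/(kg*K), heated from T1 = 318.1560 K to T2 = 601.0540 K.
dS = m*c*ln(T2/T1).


T2/T1 = 1.8892
ln(T2/T1) = 0.6361
dS = 6.9240 * 2.2880 * 0.6361 = 10.0778 kJ/K

10.0778 kJ/K


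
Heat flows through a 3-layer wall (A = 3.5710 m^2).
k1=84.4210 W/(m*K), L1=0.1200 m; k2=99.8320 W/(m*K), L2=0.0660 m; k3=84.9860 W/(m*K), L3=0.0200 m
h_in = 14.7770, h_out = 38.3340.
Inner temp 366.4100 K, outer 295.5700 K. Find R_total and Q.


R_conv_in = 1/(14.7770*3.5710) = 0.0190
R_1 = 0.1200/(84.4210*3.5710) = 0.0004
R_2 = 0.0660/(99.8320*3.5710) = 0.0002
R_3 = 0.0200/(84.9860*3.5710) = 6.5901e-05
R_conv_out = 1/(38.3340*3.5710) = 0.0073
R_total = 0.0269 K/W
Q = 70.8400 / 0.0269 = 2632.9850 W

R_total = 0.0269 K/W, Q = 2632.9850 W


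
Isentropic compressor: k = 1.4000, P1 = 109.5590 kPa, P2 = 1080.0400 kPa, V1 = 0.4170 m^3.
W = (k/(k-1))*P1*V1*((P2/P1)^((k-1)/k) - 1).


(k-1)/k = 0.2857
(P2/P1)^exp = 1.9228
W = 3.5000 * 109.5590 * 0.4170 * (1.9228 - 1) = 147.5615 kJ

147.5615 kJ


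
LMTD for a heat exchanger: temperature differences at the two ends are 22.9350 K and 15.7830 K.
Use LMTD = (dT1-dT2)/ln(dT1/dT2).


dT1/dT2 = 1.4531
ln(dT1/dT2) = 0.3737
LMTD = 7.1520 / 0.3737 = 19.1368 K

19.1368 K


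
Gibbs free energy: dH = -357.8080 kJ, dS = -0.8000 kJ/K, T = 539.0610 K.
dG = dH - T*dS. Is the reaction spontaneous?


T*dS = 539.0610 * -0.8000 = -431.2488 kJ
dG = -357.8080 + 431.2488 = 73.4408 kJ (non-spontaneous)

dG = 73.4408 kJ, non-spontaneous


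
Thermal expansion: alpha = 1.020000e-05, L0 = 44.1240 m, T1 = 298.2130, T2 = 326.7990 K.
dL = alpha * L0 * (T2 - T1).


dT = 28.5860 K
dL = 1.020000e-05 * 44.1240 * 28.5860 = 0.012866 m
L_final = 44.136866 m

dL = 0.012866 m


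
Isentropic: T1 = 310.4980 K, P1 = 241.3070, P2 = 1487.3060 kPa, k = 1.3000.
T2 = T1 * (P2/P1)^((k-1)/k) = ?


(k-1)/k = 0.2308
(P2/P1)^exp = 1.5215
T2 = 310.4980 * 1.5215 = 472.4190 K

472.4190 K


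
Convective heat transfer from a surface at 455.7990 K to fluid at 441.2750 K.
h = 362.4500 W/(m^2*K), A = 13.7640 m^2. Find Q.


dT = 14.5240 K
Q = 362.4500 * 13.7640 * 14.5240 = 72456.7764 W

72456.7764 W


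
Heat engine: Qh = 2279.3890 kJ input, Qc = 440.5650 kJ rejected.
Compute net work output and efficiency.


W = 2279.3890 - 440.5650 = 1838.8240 kJ
eta = 1838.8240 / 2279.3890 = 0.8067 = 80.6718%

W = 1838.8240 kJ, eta = 80.6718%


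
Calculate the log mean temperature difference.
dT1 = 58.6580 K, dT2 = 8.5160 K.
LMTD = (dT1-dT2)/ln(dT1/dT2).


dT1/dT2 = 6.8880
ln(dT1/dT2) = 1.9298
LMTD = 50.1420 / 1.9298 = 25.9833 K

25.9833 K


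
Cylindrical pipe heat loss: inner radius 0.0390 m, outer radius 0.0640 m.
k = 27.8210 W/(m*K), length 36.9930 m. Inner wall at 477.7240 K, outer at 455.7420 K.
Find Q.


dT = 21.9820 K
ln(ro/ri) = 0.4953
Q = 2*pi*27.8210*36.9930*21.9820 / 0.4953 = 286980.3997 W

286980.3997 W


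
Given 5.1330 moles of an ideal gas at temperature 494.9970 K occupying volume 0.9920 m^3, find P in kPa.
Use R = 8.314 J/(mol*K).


P = nRT/V = 5.1330 * 8.314 * 494.9970 / 0.9920
= 21124.3742 / 0.9920 = 21294.7320 Pa = 21.2947 kPa

21.2947 kPa


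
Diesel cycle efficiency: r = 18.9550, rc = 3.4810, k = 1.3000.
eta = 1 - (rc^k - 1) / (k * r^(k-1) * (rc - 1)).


r^(k-1) = 2.4172
rc^k = 5.0608
eta = 0.4791 = 47.9142%

47.9142%


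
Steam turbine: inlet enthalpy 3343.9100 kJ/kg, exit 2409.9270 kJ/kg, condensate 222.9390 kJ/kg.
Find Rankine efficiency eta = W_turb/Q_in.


W = 933.9830 kJ/kg
Q_in = 3120.9710 kJ/kg
eta = 0.2993 = 29.9260%

eta = 29.9260%


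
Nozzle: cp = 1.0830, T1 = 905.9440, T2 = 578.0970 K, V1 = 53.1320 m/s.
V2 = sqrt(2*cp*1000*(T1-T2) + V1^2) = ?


dT = 327.8470 K
2*cp*1000*dT = 710116.6020
V1^2 = 2823.0094
V2 = sqrt(712939.6114) = 844.3575 m/s

844.3575 m/s


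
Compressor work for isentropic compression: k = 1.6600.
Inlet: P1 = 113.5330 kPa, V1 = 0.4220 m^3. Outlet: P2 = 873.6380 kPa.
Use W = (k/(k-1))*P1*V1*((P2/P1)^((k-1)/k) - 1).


(k-1)/k = 0.3976
(P2/P1)^exp = 2.2509
W = 2.5152 * 113.5330 * 0.4220 * (2.2509 - 1) = 150.7326 kJ

150.7326 kJ


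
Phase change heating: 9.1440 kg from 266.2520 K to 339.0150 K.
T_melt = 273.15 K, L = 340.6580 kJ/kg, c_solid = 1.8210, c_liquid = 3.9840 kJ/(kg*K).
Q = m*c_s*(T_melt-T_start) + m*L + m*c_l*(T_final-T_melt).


Q1 (sensible, solid) = 9.1440 * 1.8210 * 6.8980 = 114.8601 kJ
Q2 (latent) = 9.1440 * 340.6580 = 3114.9768 kJ
Q3 (sensible, liquid) = 9.1440 * 3.9840 * 65.8650 = 2399.4419 kJ
Q_total = 5629.2788 kJ

5629.2788 kJ


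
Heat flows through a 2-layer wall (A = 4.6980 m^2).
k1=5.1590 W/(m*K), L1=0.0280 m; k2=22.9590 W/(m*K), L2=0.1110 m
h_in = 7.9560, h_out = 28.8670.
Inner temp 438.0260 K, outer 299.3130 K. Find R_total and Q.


R_conv_in = 1/(7.9560*4.6980) = 0.0268
R_1 = 0.0280/(5.1590*4.6980) = 0.0012
R_2 = 0.1110/(22.9590*4.6980) = 0.0010
R_conv_out = 1/(28.8670*4.6980) = 0.0074
R_total = 0.0363 K/W
Q = 138.7130 / 0.0363 = 3820.0035 W

R_total = 0.0363 K/W, Q = 3820.0035 W


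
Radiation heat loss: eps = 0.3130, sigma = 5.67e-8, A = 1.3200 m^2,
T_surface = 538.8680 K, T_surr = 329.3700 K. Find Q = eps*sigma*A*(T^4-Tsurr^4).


T^4 = 8.4320e+10
Tsurr^4 = 1.1769e+10
Q = 0.3130 * 5.67e-8 * 1.3200 * 7.2551e+10 = 1699.5897 W

1699.5897 W


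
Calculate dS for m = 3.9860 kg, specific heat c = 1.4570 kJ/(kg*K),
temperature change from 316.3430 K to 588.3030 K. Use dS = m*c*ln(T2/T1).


T2/T1 = 1.8597
ln(T2/T1) = 0.6204
dS = 3.9860 * 1.4570 * 0.6204 = 3.6031 kJ/K

3.6031 kJ/K


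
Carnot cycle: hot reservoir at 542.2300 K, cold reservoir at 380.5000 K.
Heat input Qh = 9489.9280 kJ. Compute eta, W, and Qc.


eta = 1 - 380.5000/542.2300 = 0.2983
W = 0.2983 * 9489.9280 = 2830.5443 kJ
Qc = 9489.9280 - 2830.5443 = 6659.3837 kJ

eta = 29.8268%, W = 2830.5443 kJ, Qc = 6659.3837 kJ


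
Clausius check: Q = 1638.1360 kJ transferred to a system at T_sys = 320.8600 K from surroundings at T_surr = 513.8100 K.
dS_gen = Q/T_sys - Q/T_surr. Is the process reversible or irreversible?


dS_sys = 1638.1360/320.8600 = 5.1055 kJ/K
dS_surr = -1638.1360/513.8100 = -3.1882 kJ/K
dS_gen = 5.1055 - 3.1882 = 1.9172 kJ/K (irreversible)

dS_gen = 1.9172 kJ/K, irreversible


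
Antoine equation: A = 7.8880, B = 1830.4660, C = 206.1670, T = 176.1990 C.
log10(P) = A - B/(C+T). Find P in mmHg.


C+T = 382.3660
B/(C+T) = 4.7872
log10(P) = 7.8880 - 4.7872 = 3.1008
P = 10^3.1008 = 1261.2201 mmHg

1261.2201 mmHg


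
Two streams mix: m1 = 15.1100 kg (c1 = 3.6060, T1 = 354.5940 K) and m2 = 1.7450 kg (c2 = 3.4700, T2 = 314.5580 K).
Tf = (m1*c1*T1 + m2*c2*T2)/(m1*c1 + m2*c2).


num = 21225.3386
den = 60.5418
Tf = 350.5898 K

350.5898 K


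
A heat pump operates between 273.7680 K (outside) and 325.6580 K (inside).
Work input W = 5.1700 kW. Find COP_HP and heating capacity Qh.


COP = 325.6580 / 51.8900 = 6.2759
Qh = 6.2759 * 5.1700 = 32.4466 kW

COP = 6.2759, Qh = 32.4466 kW


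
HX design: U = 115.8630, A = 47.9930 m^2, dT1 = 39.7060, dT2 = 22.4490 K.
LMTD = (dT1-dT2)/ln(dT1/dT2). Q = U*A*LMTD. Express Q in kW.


LMTD = 30.2618 K
Q = 115.8630 * 47.9930 * 30.2618 = 168274.3495 W = 168.2743 kW

168.2743 kW


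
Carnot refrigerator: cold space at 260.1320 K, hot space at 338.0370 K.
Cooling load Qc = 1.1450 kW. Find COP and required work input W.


COP = 260.1320 / 77.9050 = 3.3391
W = 1.1450 / 3.3391 = 0.3429 kW

COP = 3.3391, W = 0.3429 kW


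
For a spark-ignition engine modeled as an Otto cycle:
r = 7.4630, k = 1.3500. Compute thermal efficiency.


r^(k-1) = 2.0208
eta = 1 - 1/2.0208 = 0.5051 = 50.5142%

50.5142%


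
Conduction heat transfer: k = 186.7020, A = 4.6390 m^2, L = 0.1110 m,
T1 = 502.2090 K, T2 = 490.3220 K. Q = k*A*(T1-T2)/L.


dT = 11.8870 K
Q = 186.7020 * 4.6390 * 11.8870 / 0.1110 = 92751.8598 W

92751.8598 W


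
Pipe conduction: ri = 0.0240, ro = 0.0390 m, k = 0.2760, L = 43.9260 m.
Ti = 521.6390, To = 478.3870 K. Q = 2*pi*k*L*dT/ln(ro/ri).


dT = 43.2520 K
ln(ro/ri) = 0.4855
Q = 2*pi*0.2760*43.9260*43.2520 / 0.4855 = 6786.1050 W

6786.1050 W


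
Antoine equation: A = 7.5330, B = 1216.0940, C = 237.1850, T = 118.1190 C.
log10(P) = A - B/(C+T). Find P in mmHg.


C+T = 355.3040
B/(C+T) = 3.4227
log10(P) = 7.5330 - 3.4227 = 4.1103
P = 10^4.1103 = 12891.8153 mmHg

12891.8153 mmHg


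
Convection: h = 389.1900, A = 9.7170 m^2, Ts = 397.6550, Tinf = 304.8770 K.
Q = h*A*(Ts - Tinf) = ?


dT = 92.7780 K
Q = 389.1900 * 9.7170 * 92.7780 = 350864.0578 W

350864.0578 W


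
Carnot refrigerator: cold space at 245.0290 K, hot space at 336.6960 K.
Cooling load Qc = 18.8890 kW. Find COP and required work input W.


COP = 245.0290 / 91.6670 = 2.6730
W = 18.8890 / 2.6730 = 7.0665 kW

COP = 2.6730, W = 7.0665 kW


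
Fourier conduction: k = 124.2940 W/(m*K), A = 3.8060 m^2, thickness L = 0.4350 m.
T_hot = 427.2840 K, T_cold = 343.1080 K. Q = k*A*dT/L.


dT = 84.1760 K
Q = 124.2940 * 3.8060 * 84.1760 / 0.4350 = 91541.4898 W

91541.4898 W


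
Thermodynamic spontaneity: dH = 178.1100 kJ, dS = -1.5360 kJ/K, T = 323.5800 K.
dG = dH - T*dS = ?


T*dS = 323.5800 * -1.5360 = -497.0189 kJ
dG = 178.1100 + 497.0189 = 675.1289 kJ (non-spontaneous)

dG = 675.1289 kJ, non-spontaneous


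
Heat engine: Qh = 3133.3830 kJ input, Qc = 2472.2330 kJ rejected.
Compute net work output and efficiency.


W = 3133.3830 - 2472.2330 = 661.1500 kJ
eta = 661.1500 / 3133.3830 = 0.2110 = 21.1002%

W = 661.1500 kJ, eta = 21.1002%


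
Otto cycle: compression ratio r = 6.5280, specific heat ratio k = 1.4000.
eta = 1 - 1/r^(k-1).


r^(k-1) = 2.1179
eta = 1 - 1/2.1179 = 0.5278 = 52.7841%

52.7841%


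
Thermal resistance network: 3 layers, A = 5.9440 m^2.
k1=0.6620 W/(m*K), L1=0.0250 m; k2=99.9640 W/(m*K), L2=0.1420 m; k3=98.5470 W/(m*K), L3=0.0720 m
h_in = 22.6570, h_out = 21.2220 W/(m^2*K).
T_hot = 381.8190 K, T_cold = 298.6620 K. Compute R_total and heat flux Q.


R_conv_in = 1/(22.6570*5.9440) = 0.0074
R_1 = 0.0250/(0.6620*5.9440) = 0.0064
R_2 = 0.1420/(99.9640*5.9440) = 0.0002
R_3 = 0.0720/(98.5470*5.9440) = 0.0001
R_conv_out = 1/(21.2220*5.9440) = 0.0079
R_total = 0.0221 K/W
Q = 83.1570 / 0.0221 = 3768.1972 W

R_total = 0.0221 K/W, Q = 3768.1972 W


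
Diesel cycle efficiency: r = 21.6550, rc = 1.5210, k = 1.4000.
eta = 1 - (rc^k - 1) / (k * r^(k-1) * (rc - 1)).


r^(k-1) = 3.4216
rc^k = 1.7988
eta = 0.6799 = 67.9930%

67.9930%


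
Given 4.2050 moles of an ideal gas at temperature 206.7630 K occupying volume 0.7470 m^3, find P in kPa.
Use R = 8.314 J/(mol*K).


P = nRT/V = 4.2050 * 8.314 * 206.7630 / 0.7470
= 7228.5110 / 0.7470 = 9676.7215 Pa = 9.6767 kPa

9.6767 kPa


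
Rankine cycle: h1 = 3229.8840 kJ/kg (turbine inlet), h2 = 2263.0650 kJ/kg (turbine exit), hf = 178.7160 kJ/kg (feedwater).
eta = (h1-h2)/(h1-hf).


W = 966.8190 kJ/kg
Q_in = 3051.1680 kJ/kg
eta = 0.3169 = 31.6868%

eta = 31.6868%


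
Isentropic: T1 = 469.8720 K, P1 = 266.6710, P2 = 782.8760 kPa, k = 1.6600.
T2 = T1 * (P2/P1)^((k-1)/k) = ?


(k-1)/k = 0.3976
(P2/P1)^exp = 1.5345
T2 = 469.8720 * 1.5345 = 721.0069 K

721.0069 K


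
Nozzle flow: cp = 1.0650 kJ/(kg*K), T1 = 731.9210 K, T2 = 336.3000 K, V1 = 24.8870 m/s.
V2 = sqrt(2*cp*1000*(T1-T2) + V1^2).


dT = 395.6210 K
2*cp*1000*dT = 842672.7300
V1^2 = 619.3628
V2 = sqrt(843292.0928) = 918.3094 m/s

918.3094 m/s


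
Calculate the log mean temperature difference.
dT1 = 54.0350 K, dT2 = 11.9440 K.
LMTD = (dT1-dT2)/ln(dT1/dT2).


dT1/dT2 = 4.5240
ln(dT1/dT2) = 1.5094
LMTD = 42.0910 / 1.5094 = 27.8859 K

27.8859 K


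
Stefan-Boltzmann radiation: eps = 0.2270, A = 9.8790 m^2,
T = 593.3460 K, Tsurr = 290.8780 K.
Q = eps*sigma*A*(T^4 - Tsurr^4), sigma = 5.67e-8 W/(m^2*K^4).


T^4 = 1.2395e+11
Tsurr^4 = 7.1589e+09
Q = 0.2270 * 5.67e-8 * 9.8790 * 1.1679e+11 = 14849.6590 W

14849.6590 W


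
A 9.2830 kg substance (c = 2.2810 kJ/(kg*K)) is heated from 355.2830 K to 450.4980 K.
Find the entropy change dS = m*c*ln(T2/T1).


T2/T1 = 1.2680
ln(T2/T1) = 0.2374
dS = 9.2830 * 2.2810 * 0.2374 = 5.0277 kJ/K

5.0277 kJ/K


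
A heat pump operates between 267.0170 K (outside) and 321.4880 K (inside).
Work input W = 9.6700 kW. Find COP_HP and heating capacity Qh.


COP = 321.4880 / 54.4710 = 5.9020
Qh = 5.9020 * 9.6700 = 57.0724 kW

COP = 5.9020, Qh = 57.0724 kW


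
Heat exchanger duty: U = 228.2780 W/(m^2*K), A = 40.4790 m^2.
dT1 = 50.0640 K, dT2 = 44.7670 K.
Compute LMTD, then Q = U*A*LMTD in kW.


LMTD = 47.3661 K
Q = 228.2780 * 40.4790 * 47.3661 = 437685.2243 W = 437.6852 kW

437.6852 kW


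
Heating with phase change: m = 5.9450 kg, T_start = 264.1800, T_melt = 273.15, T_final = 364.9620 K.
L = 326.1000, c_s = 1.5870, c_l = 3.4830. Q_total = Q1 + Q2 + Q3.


Q1 (sensible, solid) = 5.9450 * 1.5870 * 8.9700 = 84.6294 kJ
Q2 (latent) = 5.9450 * 326.1000 = 1938.6645 kJ
Q3 (sensible, liquid) = 5.9450 * 3.4830 * 91.8120 = 1901.0992 kJ
Q_total = 3924.3931 kJ

3924.3931 kJ


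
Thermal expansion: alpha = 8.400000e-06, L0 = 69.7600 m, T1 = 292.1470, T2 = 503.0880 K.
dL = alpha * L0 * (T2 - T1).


dT = 210.9410 K
dL = 8.400000e-06 * 69.7600 * 210.9410 = 0.123608 m
L_final = 69.883608 m

dL = 0.123608 m


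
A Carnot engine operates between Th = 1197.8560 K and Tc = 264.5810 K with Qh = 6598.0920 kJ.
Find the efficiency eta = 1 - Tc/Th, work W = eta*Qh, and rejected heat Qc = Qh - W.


eta = 1 - 264.5810/1197.8560 = 0.7791
W = 0.7791 * 6598.0920 = 5140.7133 kJ
Qc = 6598.0920 - 5140.7133 = 1457.3787 kJ

eta = 77.9121%, W = 5140.7133 kJ, Qc = 1457.3787 kJ


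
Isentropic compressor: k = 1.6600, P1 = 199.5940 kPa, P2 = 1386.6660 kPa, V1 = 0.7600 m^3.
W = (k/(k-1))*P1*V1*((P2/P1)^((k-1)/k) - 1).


(k-1)/k = 0.3976
(P2/P1)^exp = 2.1612
W = 2.5152 * 199.5940 * 0.7600 * (2.1612 - 1) = 443.0411 kJ

443.0411 kJ


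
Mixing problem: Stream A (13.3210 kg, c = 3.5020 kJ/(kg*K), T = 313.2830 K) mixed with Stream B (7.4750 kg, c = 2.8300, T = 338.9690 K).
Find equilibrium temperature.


num = 21785.3314
den = 67.8044
Tf = 321.2968 K

321.2968 K


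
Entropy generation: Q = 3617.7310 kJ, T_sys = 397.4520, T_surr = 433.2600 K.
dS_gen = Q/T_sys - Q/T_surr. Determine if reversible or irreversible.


dS_sys = 3617.7310/397.4520 = 9.1023 kJ/K
dS_surr = -3617.7310/433.2600 = -8.3500 kJ/K
dS_gen = 9.1023 - 8.3500 = 0.7523 kJ/K (irreversible)

dS_gen = 0.7523 kJ/K, irreversible


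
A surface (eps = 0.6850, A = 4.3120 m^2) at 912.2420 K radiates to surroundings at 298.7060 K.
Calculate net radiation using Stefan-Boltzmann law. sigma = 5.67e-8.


T^4 = 6.9253e+11
Tsurr^4 = 7.9611e+09
Q = 0.6850 * 5.67e-8 * 4.3120 * 6.8457e+11 = 114649.2447 W

114649.2447 W


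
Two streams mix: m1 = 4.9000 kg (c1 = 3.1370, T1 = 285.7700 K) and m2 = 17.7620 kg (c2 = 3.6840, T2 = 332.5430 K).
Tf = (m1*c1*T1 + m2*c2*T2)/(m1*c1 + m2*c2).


num = 26152.6768
den = 80.8065
Tf = 323.6457 K

323.6457 K


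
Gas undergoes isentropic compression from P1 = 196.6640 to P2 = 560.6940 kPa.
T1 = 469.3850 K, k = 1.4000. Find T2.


(k-1)/k = 0.2857
(P2/P1)^exp = 1.3490
T2 = 469.3850 * 1.3490 = 633.1834 K

633.1834 K


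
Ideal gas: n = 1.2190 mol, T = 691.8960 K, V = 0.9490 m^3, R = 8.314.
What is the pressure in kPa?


P = nRT/V = 1.2190 * 8.314 * 691.8960 / 0.9490
= 7012.2041 / 0.9490 = 7389.0454 Pa = 7.3890 kPa

7.3890 kPa


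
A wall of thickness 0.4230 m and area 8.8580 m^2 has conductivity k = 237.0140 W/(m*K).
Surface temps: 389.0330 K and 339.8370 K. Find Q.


dT = 49.1960 K
Q = 237.0140 * 8.8580 * 49.1960 / 0.4230 = 244173.8220 W

244173.8220 W


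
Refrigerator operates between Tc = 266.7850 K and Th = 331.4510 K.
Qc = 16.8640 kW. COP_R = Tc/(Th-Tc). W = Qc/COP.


COP = 266.7850 / 64.6660 = 4.1256
W = 16.8640 / 4.1256 = 4.0877 kW

COP = 4.1256, W = 4.0877 kW


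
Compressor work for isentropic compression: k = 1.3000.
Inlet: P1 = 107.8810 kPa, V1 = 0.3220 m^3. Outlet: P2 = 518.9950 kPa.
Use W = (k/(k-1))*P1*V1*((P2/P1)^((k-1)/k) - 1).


(k-1)/k = 0.2308
(P2/P1)^exp = 1.4369
W = 4.3333 * 107.8810 * 0.3220 * (1.4369 - 1) = 65.7707 kJ

65.7707 kJ


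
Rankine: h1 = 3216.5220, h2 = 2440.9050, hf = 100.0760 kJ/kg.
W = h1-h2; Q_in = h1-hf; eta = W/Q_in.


W = 775.6170 kJ/kg
Q_in = 3116.4460 kJ/kg
eta = 0.2489 = 24.8879%

eta = 24.8879%


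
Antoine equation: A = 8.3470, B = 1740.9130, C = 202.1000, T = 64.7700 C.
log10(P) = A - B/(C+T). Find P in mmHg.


C+T = 266.8700
B/(C+T) = 6.5234
log10(P) = 8.3470 - 6.5234 = 1.8236
P = 10^1.8236 = 66.6117 mmHg

66.6117 mmHg


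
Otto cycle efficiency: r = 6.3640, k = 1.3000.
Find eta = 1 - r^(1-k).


r^(k-1) = 1.7423
eta = 1 - 1/1.7423 = 0.4260 = 42.6041%

42.6041%


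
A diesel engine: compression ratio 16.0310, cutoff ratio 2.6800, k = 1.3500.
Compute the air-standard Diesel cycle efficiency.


r^(k-1) = 2.6408
rc^k = 3.7843
eta = 0.5351 = 53.5130%

53.5130%


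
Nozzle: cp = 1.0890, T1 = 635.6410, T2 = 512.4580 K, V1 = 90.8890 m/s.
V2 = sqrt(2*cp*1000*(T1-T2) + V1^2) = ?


dT = 123.1830 K
2*cp*1000*dT = 268292.5740
V1^2 = 8260.8103
V2 = sqrt(276553.3843) = 525.8834 m/s

525.8834 m/s


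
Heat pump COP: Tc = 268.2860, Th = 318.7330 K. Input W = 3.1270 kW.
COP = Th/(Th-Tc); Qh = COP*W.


COP = 318.7330 / 50.4470 = 6.3182
Qh = 6.3182 * 3.1270 = 19.7569 kW

COP = 6.3182, Qh = 19.7569 kW


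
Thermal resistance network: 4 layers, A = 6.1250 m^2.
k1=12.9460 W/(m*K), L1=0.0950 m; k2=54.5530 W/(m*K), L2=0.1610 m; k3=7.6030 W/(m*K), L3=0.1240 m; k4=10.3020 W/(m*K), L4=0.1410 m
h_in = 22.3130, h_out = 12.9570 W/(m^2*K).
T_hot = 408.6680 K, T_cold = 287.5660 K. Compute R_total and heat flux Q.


R_conv_in = 1/(22.3130*6.1250) = 0.0073
R_1 = 0.0950/(12.9460*6.1250) = 0.0012
R_2 = 0.1610/(54.5530*6.1250) = 0.0005
R_3 = 0.1240/(7.6030*6.1250) = 0.0027
R_4 = 0.1410/(10.3020*6.1250) = 0.0022
R_conv_out = 1/(12.9570*6.1250) = 0.0126
R_total = 0.0265 K/W
Q = 121.1020 / 0.0265 = 4570.7815 W

R_total = 0.0265 K/W, Q = 4570.7815 W


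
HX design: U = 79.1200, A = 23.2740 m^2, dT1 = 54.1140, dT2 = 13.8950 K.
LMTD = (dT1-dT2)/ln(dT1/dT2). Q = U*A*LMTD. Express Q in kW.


LMTD = 29.5823 K
Q = 79.1200 * 23.2740 * 29.5823 = 54473.9618 W = 54.4740 kW

54.4740 kW


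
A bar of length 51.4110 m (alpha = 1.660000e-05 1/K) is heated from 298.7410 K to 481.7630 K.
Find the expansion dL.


dT = 183.0220 K
dL = 1.660000e-05 * 51.4110 * 183.0220 = 0.156195 m
L_final = 51.567195 m

dL = 0.156195 m


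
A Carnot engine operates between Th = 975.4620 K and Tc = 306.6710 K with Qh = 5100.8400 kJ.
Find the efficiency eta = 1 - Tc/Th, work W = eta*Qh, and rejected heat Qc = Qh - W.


eta = 1 - 306.6710/975.4620 = 0.6856
W = 0.6856 * 5100.8400 = 3497.2104 kJ
Qc = 5100.8400 - 3497.2104 = 1603.6296 kJ

eta = 68.5615%, W = 3497.2104 kJ, Qc = 1603.6296 kJ


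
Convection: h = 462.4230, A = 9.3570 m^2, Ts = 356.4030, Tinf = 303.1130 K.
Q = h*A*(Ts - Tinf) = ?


dT = 53.2900 K
Q = 462.4230 * 9.3570 * 53.2900 = 230580.0753 W

230580.0753 W


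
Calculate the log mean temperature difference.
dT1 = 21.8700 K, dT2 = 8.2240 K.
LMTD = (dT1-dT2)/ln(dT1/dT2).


dT1/dT2 = 2.6593
ln(dT1/dT2) = 0.9781
LMTD = 13.6460 / 0.9781 = 13.9521 K

13.9521 K


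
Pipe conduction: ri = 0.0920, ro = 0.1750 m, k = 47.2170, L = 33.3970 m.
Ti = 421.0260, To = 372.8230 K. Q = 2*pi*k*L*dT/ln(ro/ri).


dT = 48.2030 K
ln(ro/ri) = 0.6430
Q = 2*pi*47.2170*33.3970*48.2030 / 0.6430 = 742763.5247 W

742763.5247 W


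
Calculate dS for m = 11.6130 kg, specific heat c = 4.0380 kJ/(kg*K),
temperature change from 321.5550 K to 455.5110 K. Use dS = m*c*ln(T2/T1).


T2/T1 = 1.4166
ln(T2/T1) = 0.3483
dS = 11.6130 * 4.0380 * 0.3483 = 16.3306 kJ/K

16.3306 kJ/K


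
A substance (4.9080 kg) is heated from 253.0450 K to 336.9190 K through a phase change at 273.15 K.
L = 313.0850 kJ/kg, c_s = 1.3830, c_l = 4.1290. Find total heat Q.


Q1 (sensible, solid) = 4.9080 * 1.3830 * 20.1050 = 136.4680 kJ
Q2 (latent) = 4.9080 * 313.0850 = 1536.6212 kJ
Q3 (sensible, liquid) = 4.9080 * 4.1290 * 63.7690 = 1292.2872 kJ
Q_total = 2965.3764 kJ

2965.3764 kJ


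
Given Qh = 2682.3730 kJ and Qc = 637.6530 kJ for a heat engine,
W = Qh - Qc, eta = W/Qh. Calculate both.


W = 2682.3730 - 637.6530 = 2044.7200 kJ
eta = 2044.7200 / 2682.3730 = 0.7623 = 76.2280%

W = 2044.7200 kJ, eta = 76.2280%


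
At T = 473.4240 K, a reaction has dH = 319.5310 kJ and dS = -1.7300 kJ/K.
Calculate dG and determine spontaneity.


T*dS = 473.4240 * -1.7300 = -819.0235 kJ
dG = 319.5310 + 819.0235 = 1138.5545 kJ (non-spontaneous)

dG = 1138.5545 kJ, non-spontaneous


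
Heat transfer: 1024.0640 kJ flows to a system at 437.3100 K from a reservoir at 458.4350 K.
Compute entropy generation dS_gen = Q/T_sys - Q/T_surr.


dS_sys = 1024.0640/437.3100 = 2.3417 kJ/K
dS_surr = -1024.0640/458.4350 = -2.2338 kJ/K
dS_gen = 2.3417 - 2.2338 = 0.1079 kJ/K (irreversible)

dS_gen = 0.1079 kJ/K, irreversible


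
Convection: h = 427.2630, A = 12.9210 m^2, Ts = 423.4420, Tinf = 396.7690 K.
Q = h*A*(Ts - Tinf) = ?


dT = 26.6730 K
Q = 427.2630 * 12.9210 * 26.6730 = 147252.7035 W

147252.7035 W


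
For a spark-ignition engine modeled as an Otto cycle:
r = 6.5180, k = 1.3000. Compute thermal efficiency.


r^(k-1) = 1.7548
eta = 1 - 1/1.7548 = 0.4301 = 43.0143%

43.0143%


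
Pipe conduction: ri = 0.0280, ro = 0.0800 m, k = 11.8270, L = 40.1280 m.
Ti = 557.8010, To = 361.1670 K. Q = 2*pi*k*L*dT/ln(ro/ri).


dT = 196.6340 K
ln(ro/ri) = 1.0498
Q = 2*pi*11.8270*40.1280*196.6340 / 1.0498 = 558527.9008 W

558527.9008 W


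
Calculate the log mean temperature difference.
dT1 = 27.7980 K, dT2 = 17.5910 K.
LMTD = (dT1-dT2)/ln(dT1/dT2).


dT1/dT2 = 1.5802
ln(dT1/dT2) = 0.4576
LMTD = 10.2070 / 0.4576 = 22.3066 K

22.3066 K


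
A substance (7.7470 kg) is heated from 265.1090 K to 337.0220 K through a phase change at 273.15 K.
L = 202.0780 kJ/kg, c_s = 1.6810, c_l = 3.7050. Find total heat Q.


Q1 (sensible, solid) = 7.7470 * 1.6810 * 8.0410 = 104.7156 kJ
Q2 (latent) = 7.7470 * 202.0780 = 1565.4983 kJ
Q3 (sensible, liquid) = 7.7470 * 3.7050 * 63.8720 = 1833.2947 kJ
Q_total = 3503.5086 kJ

3503.5086 kJ


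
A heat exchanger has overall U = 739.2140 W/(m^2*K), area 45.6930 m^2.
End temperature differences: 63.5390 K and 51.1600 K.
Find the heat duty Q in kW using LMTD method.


LMTD = 57.1261 K
Q = 739.2140 * 45.6930 * 57.1261 = 1929544.0474 W = 1929.5440 kW

1929.5440 kW


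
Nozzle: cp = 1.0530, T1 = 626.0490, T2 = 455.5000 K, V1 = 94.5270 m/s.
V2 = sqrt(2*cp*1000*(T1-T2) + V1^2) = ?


dT = 170.5490 K
2*cp*1000*dT = 359176.1940
V1^2 = 8935.3537
V2 = sqrt(368111.5477) = 606.7220 m/s

606.7220 m/s


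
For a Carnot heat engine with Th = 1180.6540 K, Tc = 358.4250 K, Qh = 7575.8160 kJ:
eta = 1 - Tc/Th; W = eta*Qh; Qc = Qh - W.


eta = 1 - 358.4250/1180.6540 = 0.6964
W = 0.6964 * 7575.8160 = 5275.9366 kJ
Qc = 7575.8160 - 5275.9366 = 2299.8794 kJ

eta = 69.6418%, W = 5275.9366 kJ, Qc = 2299.8794 kJ


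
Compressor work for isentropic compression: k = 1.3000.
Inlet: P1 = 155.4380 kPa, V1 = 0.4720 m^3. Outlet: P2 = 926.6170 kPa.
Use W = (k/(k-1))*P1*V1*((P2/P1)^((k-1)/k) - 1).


(k-1)/k = 0.2308
(P2/P1)^exp = 1.5098
W = 4.3333 * 155.4380 * 0.4720 * (1.5098 - 1) = 162.0834 kJ

162.0834 kJ


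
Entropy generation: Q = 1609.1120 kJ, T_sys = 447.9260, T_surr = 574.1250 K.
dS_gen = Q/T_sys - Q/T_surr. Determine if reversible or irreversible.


dS_sys = 1609.1120/447.9260 = 3.5924 kJ/K
dS_surr = -1609.1120/574.1250 = -2.8027 kJ/K
dS_gen = 3.5924 - 2.8027 = 0.7896 kJ/K (irreversible)

dS_gen = 0.7896 kJ/K, irreversible


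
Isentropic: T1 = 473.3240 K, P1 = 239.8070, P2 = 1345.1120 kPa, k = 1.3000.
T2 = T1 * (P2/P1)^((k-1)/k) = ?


(k-1)/k = 0.2308
(P2/P1)^exp = 1.4888
T2 = 473.3240 * 1.4888 = 704.6619 K

704.6619 K


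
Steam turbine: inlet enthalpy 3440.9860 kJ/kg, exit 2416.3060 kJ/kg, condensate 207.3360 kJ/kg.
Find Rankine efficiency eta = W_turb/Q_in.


W = 1024.6800 kJ/kg
Q_in = 3233.6500 kJ/kg
eta = 0.3169 = 31.6880%

eta = 31.6880%


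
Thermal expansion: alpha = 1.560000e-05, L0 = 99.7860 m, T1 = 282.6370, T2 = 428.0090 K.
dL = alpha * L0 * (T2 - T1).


dT = 145.3720 K
dL = 1.560000e-05 * 99.7860 * 145.3720 = 0.226295 m
L_final = 100.012295 m

dL = 0.226295 m


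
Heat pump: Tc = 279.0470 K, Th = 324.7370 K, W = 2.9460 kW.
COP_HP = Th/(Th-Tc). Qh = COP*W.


COP = 324.7370 / 45.6900 = 7.1074
Qh = 7.1074 * 2.9460 = 20.9384 kW

COP = 7.1074, Qh = 20.9384 kW


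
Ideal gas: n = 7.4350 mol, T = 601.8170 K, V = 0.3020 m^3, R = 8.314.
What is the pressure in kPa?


P = nRT/V = 7.4350 * 8.314 * 601.8170 / 0.3020
= 37201.0711 / 0.3020 = 123182.3547 Pa = 123.1824 kPa

123.1824 kPa


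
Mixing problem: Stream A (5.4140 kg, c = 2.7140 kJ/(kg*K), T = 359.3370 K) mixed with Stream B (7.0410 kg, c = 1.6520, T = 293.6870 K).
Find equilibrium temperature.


num = 8696.0412
den = 26.3253
Tf = 330.3298 K

330.3298 K


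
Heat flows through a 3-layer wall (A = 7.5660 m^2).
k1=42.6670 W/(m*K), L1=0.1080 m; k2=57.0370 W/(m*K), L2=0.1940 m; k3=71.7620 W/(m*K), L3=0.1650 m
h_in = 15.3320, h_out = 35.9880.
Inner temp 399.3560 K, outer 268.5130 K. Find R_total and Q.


R_conv_in = 1/(15.3320*7.5660) = 0.0086
R_1 = 0.1080/(42.6670*7.5660) = 0.0003
R_2 = 0.1940/(57.0370*7.5660) = 0.0004
R_3 = 0.1650/(71.7620*7.5660) = 0.0003
R_conv_out = 1/(35.9880*7.5660) = 0.0037
R_total = 0.0134 K/W
Q = 130.8430 / 0.0134 = 9778.1465 W

R_total = 0.0134 K/W, Q = 9778.1465 W


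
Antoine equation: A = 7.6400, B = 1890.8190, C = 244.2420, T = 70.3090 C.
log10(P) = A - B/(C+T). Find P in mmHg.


C+T = 314.5510
B/(C+T) = 6.0112
log10(P) = 7.6400 - 6.0112 = 1.6288
P = 10^1.6288 = 42.5434 mmHg

42.5434 mmHg


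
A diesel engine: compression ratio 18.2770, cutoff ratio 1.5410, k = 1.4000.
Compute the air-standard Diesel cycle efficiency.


r^(k-1) = 3.1971
rc^k = 1.8320
eta = 0.6564 = 65.6417%

65.6417%


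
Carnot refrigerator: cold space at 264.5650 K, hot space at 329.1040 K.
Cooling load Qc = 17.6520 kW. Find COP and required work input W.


COP = 264.5650 / 64.5390 = 4.0993
W = 17.6520 / 4.0993 = 4.3061 kW

COP = 4.0993, W = 4.3061 kW


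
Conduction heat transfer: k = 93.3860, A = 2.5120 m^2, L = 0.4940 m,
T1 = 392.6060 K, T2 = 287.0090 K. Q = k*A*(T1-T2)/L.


dT = 105.5970 K
Q = 93.3860 * 2.5120 * 105.5970 / 0.4940 = 50144.8158 W

50144.8158 W


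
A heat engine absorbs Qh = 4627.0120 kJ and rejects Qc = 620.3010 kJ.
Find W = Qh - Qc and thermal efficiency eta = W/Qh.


W = 4627.0120 - 620.3010 = 4006.7110 kJ
eta = 4006.7110 / 4627.0120 = 0.8659 = 86.5939%

W = 4006.7110 kJ, eta = 86.5939%


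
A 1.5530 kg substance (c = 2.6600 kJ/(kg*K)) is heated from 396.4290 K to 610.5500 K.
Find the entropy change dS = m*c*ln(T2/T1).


T2/T1 = 1.5401
ln(T2/T1) = 0.4319
dS = 1.5530 * 2.6600 * 0.4319 = 1.7840 kJ/K

1.7840 kJ/K


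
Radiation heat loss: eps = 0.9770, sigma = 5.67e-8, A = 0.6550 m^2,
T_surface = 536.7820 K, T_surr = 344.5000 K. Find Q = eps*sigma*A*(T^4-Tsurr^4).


T^4 = 8.3022e+10
Tsurr^4 = 1.4085e+10
Q = 0.9770 * 5.67e-8 * 0.6550 * 6.8937e+10 = 2501.3219 W

2501.3219 W


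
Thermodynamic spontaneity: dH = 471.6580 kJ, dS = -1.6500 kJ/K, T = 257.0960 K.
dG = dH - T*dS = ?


T*dS = 257.0960 * -1.6500 = -424.2084 kJ
dG = 471.6580 + 424.2084 = 895.8664 kJ (non-spontaneous)

dG = 895.8664 kJ, non-spontaneous


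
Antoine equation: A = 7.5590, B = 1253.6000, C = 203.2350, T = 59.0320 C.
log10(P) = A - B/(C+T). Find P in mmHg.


C+T = 262.2670
B/(C+T) = 4.7799
log10(P) = 7.5590 - 4.7799 = 2.7791
P = 10^2.7791 = 601.3651 mmHg

601.3651 mmHg


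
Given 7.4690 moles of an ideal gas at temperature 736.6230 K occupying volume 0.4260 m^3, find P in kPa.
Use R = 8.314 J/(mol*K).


P = nRT/V = 7.4690 * 8.314 * 736.6230 / 0.4260
= 45742.2744 / 0.4260 = 107376.2309 Pa = 107.3762 kPa

107.3762 kPa


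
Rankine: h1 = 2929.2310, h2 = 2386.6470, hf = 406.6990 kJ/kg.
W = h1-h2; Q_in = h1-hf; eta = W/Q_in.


W = 542.5840 kJ/kg
Q_in = 2522.5320 kJ/kg
eta = 0.2151 = 21.5095%

eta = 21.5095%


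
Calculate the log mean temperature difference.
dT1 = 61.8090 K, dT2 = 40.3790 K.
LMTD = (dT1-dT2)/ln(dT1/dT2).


dT1/dT2 = 1.5307
ln(dT1/dT2) = 0.4257
LMTD = 21.4300 / 0.4257 = 50.3360 K

50.3360 K


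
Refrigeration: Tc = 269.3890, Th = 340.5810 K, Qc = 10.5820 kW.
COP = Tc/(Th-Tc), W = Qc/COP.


COP = 269.3890 / 71.1920 = 3.7840
W = 10.5820 / 3.7840 = 2.7965 kW

COP = 3.7840, W = 2.7965 kW


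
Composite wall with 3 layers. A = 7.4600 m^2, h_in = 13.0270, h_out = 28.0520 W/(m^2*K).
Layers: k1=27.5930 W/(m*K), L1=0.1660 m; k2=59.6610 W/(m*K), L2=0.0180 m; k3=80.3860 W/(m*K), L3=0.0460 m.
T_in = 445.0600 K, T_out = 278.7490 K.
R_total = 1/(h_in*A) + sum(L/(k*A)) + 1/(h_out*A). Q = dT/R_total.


R_conv_in = 1/(13.0270*7.4600) = 0.0103
R_1 = 0.1660/(27.5930*7.4600) = 0.0008
R_2 = 0.0180/(59.6610*7.4600) = 4.0443e-05
R_3 = 0.0460/(80.3860*7.4600) = 7.6708e-05
R_conv_out = 1/(28.0520*7.4600) = 0.0048
R_total = 0.0160 K/W
Q = 166.3110 / 0.0160 = 10399.5180 W

R_total = 0.0160 K/W, Q = 10399.5180 W


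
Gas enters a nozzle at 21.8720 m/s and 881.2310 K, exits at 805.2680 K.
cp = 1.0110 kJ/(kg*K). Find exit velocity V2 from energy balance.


dT = 75.9630 K
2*cp*1000*dT = 153597.1860
V1^2 = 478.3844
V2 = sqrt(154075.5704) = 392.5246 m/s

392.5246 m/s


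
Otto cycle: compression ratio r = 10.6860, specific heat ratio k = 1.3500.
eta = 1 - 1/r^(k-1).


r^(k-1) = 2.2913
eta = 1 - 1/2.2913 = 0.5636 = 56.3570%

56.3570%


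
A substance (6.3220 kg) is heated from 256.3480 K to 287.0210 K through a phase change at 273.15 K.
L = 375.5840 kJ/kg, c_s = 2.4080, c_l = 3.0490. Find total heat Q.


Q1 (sensible, solid) = 6.3220 * 2.4080 * 16.8020 = 255.7832 kJ
Q2 (latent) = 6.3220 * 375.5840 = 2374.4420 kJ
Q3 (sensible, liquid) = 6.3220 * 3.0490 * 13.8710 = 267.3743 kJ
Q_total = 2897.5995 kJ

2897.5995 kJ


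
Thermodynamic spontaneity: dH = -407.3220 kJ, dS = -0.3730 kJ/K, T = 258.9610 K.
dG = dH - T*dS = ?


T*dS = 258.9610 * -0.3730 = -96.5925 kJ
dG = -407.3220 + 96.5925 = -310.7295 kJ (spontaneous)

dG = -310.7295 kJ, spontaneous


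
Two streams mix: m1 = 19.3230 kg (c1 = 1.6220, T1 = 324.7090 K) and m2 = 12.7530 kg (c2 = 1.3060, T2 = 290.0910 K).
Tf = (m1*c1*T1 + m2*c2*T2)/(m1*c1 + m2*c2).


num = 15008.5858
den = 47.9973
Tf = 312.6963 K

312.6963 K


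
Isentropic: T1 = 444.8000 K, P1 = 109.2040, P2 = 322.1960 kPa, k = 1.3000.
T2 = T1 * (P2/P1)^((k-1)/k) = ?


(k-1)/k = 0.2308
(P2/P1)^exp = 1.2836
T2 = 444.8000 * 1.2836 = 570.9512 K

570.9512 K


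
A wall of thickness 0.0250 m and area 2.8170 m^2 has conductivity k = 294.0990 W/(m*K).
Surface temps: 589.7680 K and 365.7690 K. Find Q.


dT = 223.9990 K
Q = 294.0990 * 2.8170 * 223.9990 / 0.0250 = 7423119.7326 W

7423119.7326 W


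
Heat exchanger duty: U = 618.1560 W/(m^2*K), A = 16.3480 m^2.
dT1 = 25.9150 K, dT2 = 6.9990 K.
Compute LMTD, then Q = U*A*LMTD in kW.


LMTD = 14.4501 K
Q = 618.1560 * 16.3480 * 14.4501 = 146027.3618 W = 146.0274 kW

146.0274 kW


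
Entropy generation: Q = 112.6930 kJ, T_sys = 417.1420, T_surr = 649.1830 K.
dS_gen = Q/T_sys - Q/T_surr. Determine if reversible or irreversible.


dS_sys = 112.6930/417.1420 = 0.2702 kJ/K
dS_surr = -112.6930/649.1830 = -0.1736 kJ/K
dS_gen = 0.2702 - 0.1736 = 0.0966 kJ/K (irreversible)

dS_gen = 0.0966 kJ/K, irreversible


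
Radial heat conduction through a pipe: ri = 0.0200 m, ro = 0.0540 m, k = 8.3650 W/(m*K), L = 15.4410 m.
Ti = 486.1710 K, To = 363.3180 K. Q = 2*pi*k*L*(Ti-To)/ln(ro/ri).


dT = 122.8530 K
ln(ro/ri) = 0.9933
Q = 2*pi*8.3650*15.4410*122.8530 / 0.9933 = 100380.1069 W

100380.1069 W


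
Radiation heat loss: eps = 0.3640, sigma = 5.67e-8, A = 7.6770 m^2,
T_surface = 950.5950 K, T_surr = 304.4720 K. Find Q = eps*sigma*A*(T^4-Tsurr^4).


T^4 = 8.1655e+11
Tsurr^4 = 8.5939e+09
Q = 0.3640 * 5.67e-8 * 7.6770 * 8.0795e+11 = 128015.6509 W

128015.6509 W


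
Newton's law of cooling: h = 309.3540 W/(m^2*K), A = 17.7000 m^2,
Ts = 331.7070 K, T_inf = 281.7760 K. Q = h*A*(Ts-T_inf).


dT = 49.9310 K
Q = 309.3540 * 17.7000 * 49.9310 = 273400.4760 W

273400.4760 W


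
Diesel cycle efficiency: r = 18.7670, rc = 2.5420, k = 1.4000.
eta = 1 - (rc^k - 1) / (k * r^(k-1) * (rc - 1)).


r^(k-1) = 3.2312
rc^k = 3.6919
eta = 0.6141 = 61.4093%

61.4093%


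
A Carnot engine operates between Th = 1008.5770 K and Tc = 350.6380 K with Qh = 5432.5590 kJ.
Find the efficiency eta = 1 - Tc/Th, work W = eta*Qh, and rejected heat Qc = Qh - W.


eta = 1 - 350.6380/1008.5770 = 0.6523
W = 0.6523 * 5432.5590 = 3543.8964 kJ
Qc = 5432.5590 - 3543.8964 = 1888.6626 kJ

eta = 65.2344%, W = 3543.8964 kJ, Qc = 1888.6626 kJ


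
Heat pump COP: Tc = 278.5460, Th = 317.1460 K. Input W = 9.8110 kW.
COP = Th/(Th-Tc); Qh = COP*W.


COP = 317.1460 / 38.6000 = 8.2162
Qh = 8.2162 * 9.8110 = 80.6093 kW

COP = 8.2162, Qh = 80.6093 kW


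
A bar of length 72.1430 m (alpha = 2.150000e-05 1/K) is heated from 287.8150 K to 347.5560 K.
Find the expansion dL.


dT = 59.7410 K
dL = 2.150000e-05 * 72.1430 * 59.7410 = 0.092663 m
L_final = 72.235663 m

dL = 0.092663 m


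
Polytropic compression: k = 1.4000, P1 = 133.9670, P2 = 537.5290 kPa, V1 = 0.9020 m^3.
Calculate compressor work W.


(k-1)/k = 0.2857
(P2/P1)^exp = 1.4873
W = 3.5000 * 133.9670 * 0.9020 * (1.4873 - 1) = 206.0994 kJ

206.0994 kJ


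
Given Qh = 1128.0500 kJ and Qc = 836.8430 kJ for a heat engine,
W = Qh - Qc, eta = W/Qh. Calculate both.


W = 1128.0500 - 836.8430 = 291.2070 kJ
eta = 291.2070 / 1128.0500 = 0.2582 = 25.8151%

W = 291.2070 kJ, eta = 25.8151%


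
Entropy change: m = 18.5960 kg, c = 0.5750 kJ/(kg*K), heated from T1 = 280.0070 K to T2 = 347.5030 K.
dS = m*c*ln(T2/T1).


T2/T1 = 1.2411
ln(T2/T1) = 0.2160
dS = 18.5960 * 0.5750 * 0.2160 = 2.3092 kJ/K

2.3092 kJ/K


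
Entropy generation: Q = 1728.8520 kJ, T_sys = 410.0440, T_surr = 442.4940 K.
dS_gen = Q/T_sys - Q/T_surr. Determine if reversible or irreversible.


dS_sys = 1728.8520/410.0440 = 4.2163 kJ/K
dS_surr = -1728.8520/442.4940 = -3.9071 kJ/K
dS_gen = 4.2163 - 3.9071 = 0.3092 kJ/K (irreversible)

dS_gen = 0.3092 kJ/K, irreversible


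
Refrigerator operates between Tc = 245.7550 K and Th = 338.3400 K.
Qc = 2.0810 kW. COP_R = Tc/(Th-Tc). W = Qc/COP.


COP = 245.7550 / 92.5850 = 2.6544
W = 2.0810 / 2.6544 = 0.7840 kW

COP = 2.6544, W = 0.7840 kW


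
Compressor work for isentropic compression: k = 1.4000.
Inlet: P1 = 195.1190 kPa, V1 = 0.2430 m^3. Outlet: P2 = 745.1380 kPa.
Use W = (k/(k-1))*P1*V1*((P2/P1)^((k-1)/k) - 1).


(k-1)/k = 0.2857
(P2/P1)^exp = 1.4665
W = 3.5000 * 195.1190 * 0.2430 * (1.4665 - 1) = 77.4071 kJ

77.4071 kJ


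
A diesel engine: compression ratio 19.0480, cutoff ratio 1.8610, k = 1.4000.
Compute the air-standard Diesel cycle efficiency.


r^(k-1) = 3.2504
rc^k = 2.3859
eta = 0.6463 = 64.6289%

64.6289%


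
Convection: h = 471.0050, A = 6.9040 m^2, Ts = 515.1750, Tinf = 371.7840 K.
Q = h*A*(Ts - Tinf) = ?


dT = 143.3910 K
Q = 471.0050 * 6.9040 * 143.3910 = 466281.5094 W

466281.5094 W


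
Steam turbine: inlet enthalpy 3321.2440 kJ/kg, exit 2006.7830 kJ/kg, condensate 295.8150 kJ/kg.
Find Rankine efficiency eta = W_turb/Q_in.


W = 1314.4610 kJ/kg
Q_in = 3025.4290 kJ/kg
eta = 0.4345 = 43.4471%

eta = 43.4471%


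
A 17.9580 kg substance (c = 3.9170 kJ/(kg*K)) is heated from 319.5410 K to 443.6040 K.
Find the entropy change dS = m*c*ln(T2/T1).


T2/T1 = 1.3883
ln(T2/T1) = 0.3280
dS = 17.9580 * 3.9170 * 0.3280 = 23.0753 kJ/K

23.0753 kJ/K


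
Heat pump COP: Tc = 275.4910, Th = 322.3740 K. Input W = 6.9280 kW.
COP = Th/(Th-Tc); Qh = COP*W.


COP = 322.3740 / 46.8830 = 6.8761
Qh = 6.8761 * 6.9280 = 47.6379 kW

COP = 6.8761, Qh = 47.6379 kW


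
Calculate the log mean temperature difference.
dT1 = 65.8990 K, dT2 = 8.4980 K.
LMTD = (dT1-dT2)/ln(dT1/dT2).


dT1/dT2 = 7.7546
ln(dT1/dT2) = 2.0483
LMTD = 57.4010 / 2.0483 = 28.0238 K

28.0238 K


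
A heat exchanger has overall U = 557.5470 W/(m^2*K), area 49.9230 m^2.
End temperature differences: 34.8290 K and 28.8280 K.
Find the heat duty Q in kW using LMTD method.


LMTD = 31.7340 K
Q = 557.5470 * 49.9230 * 31.7340 = 883297.1409 W = 883.2971 kW

883.2971 kW


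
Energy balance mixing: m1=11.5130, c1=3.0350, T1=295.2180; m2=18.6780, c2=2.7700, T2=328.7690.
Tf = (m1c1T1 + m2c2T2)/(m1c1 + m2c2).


num = 27325.3643
den = 86.6800
Tf = 315.2441 K

315.2441 K


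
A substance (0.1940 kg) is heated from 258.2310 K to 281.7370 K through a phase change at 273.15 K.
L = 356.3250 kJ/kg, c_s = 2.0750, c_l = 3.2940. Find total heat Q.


Q1 (sensible, solid) = 0.1940 * 2.0750 * 14.9190 = 6.0056 kJ
Q2 (latent) = 0.1940 * 356.3250 = 69.1270 kJ
Q3 (sensible, liquid) = 0.1940 * 3.2940 * 8.5870 = 5.4874 kJ
Q_total = 80.6201 kJ

80.6201 kJ


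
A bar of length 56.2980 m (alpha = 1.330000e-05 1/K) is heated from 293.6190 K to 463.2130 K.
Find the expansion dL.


dT = 169.5940 K
dL = 1.330000e-05 * 56.2980 * 169.5940 = 0.126986 m
L_final = 56.424986 m

dL = 0.126986 m


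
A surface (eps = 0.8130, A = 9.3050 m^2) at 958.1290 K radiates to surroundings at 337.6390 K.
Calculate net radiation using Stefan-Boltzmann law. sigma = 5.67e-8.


T^4 = 8.4274e+11
Tsurr^4 = 1.2996e+10
Q = 0.8130 * 5.67e-8 * 9.3050 * 8.2975e+11 = 355906.9438 W

355906.9438 W


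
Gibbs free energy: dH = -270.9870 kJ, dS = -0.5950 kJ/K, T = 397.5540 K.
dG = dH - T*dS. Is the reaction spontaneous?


T*dS = 397.5540 * -0.5950 = -236.5446 kJ
dG = -270.9870 + 236.5446 = -34.4424 kJ (spontaneous)

dG = -34.4424 kJ, spontaneous


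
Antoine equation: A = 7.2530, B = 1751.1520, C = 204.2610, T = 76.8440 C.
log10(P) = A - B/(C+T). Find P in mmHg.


C+T = 281.1050
B/(C+T) = 6.2295
log10(P) = 7.2530 - 6.2295 = 1.0235
P = 10^1.0235 = 10.5553 mmHg

10.5553 mmHg
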